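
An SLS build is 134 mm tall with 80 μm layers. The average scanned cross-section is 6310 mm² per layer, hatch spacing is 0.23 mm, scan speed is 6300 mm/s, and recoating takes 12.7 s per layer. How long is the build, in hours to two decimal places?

Number of layers: 134 / 0.08 → 1675 (rounded up).
Per-layer scan distance = 6310 / 0.23, so 27434.8 mm.
Scan time per layer = 27434.8 / 6300 = 4.3547 s.
Layer cycle = 4.3547 + 12.7, so 17.0547 s.
Total: 1675 × 17.0547 s = 28566.6225 s → 7.94 hours.

7.94 hours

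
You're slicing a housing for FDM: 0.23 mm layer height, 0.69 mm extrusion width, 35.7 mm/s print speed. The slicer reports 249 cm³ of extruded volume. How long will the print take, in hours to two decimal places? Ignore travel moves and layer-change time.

Bead cross-section = 0.23 × 0.69 = 0.1587 mm².
Toolpath length = 249 cm³ / 0.1587 mm² = 249000 / 0.1587 = 1568998.1 mm.
Print-move time = 1568998.1 / 35.7, so 43949.5 s.
In the requested units: 43949.5 s = 12.21 hours.

12.21 hours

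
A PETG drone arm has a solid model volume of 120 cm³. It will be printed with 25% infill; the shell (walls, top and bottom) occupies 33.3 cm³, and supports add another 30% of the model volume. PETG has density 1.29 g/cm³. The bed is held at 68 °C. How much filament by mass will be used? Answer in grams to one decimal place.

Infill region: 120 − 33.3 → 86.7 cm³.
Infill deposited = 0.25 × 86.7 = 21.675 cm³.
Support: 0.30 × 120 → 36 cm³.
Total extruded = 33.3 + 21.675 + 36, so 90.975 cm³.
Mass = 90.975 × 1.29, so 117.35775 g.

117.4 g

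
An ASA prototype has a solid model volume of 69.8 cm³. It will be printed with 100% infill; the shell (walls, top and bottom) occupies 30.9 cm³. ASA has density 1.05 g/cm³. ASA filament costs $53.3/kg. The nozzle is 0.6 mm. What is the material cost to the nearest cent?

$3.91

Volume inside the shell = 69.8 − 30.9 = 38.9 cm³.
Infill deposited = 1.00 × 38.9, so 38.9 cm³.
Total printed volume: 30.9 + 38.9 → 69.8 cm³.
Mass: 69.8 × 1.05 → 73.29 g.
At $53.3/kg: 73.29/1000 × 53.3 = $3.91.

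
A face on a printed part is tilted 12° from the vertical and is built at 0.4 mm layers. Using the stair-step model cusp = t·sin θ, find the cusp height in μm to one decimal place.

83.2 μm

Cusp = layer height × sin(12°) = 0.4 × 0.2079 = 0.08316 mm = 83.2 μm.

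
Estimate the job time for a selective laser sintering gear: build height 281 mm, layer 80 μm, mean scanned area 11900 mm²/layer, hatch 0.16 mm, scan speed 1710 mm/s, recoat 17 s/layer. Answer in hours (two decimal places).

Layer count = ceil(281 / 0.08) = 3513.
Hatch length per layer = 11900 / 0.16, so 74375 mm.
Laser time per layer = 74375 / 1710, so 43.4942 s.
Layer cycle = 43.4942 + 17 = 60.4942 s.
3513 layers × 60.4942 s/layer = 212516.1246 s, i.e. 59.03 hours.

59.03 hours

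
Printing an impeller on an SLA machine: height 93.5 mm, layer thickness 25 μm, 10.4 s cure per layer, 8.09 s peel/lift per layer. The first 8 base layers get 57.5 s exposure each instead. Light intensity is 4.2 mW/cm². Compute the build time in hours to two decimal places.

19.31 hours

Layer count = ceil(93.5 / 0.025) = 3740.
Base layers = 8 × (57.5 + 8.09) = 524.72 s.
Normal layers: 3732 × (10.4 + 8.09) → 69004.68 s.
Total = 524.72 + 69004.68 = 69529.4 s = 19.31 hours.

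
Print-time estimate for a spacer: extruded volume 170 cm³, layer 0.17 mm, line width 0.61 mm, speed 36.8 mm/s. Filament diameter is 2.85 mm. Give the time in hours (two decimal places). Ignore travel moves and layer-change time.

12.37 hours

Line area: 0.17 × 0.61 → 0.1037 mm².
Toolpath length = 170 cm³ / 0.1037 mm² = 170000 / 0.1037 = 1639344.3 mm.
Print-move time: 1639344.3 / 36.8 → 44547.4 s.
Converting: 44547.4 s = 12.37 hours.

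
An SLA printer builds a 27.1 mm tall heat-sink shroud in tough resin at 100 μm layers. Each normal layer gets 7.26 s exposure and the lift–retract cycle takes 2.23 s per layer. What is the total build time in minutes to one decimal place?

42.9 minutes

Number of layers: 27.1 / 0.1 → 271 (rounded up).
Each layer takes = 7.26 + 2.23 = 9.49 s.
Build time: 271 × 9.49 s = 2571.79 s, i.e. 42.9 minutes.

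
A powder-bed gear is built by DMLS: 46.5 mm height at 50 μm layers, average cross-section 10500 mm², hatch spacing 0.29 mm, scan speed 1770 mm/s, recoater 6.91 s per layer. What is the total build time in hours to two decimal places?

7.07 hours

Number of layers: 46.5 / 0.05 → 930 (rounded up).
Hatch length per layer: 10500 / 0.29 → 36206.9 mm.
Scan time per layer: 36206.9 / 1770 → 20.4559 s.
Per-layer time = 20.4559 + 6.91, so 27.3659 s.
930 layers × 27.3659 s/layer = 25450.287 s, i.e. 7.07 hours.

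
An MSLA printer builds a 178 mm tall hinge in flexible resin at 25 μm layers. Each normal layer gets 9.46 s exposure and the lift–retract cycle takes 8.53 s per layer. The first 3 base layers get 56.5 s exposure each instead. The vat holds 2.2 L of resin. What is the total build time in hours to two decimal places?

35.62 hours

Number of layers: 178 / 0.025 → 7120 (rounded up).
Burn-in layers = 3 × (56.5 + 8.53) = 195.09 s.
Normal layers: 7117 × (9.46 + 8.53) → 128034.83 s.
Sum: 195.09 + 128034.83 = 128229.92 s → 35.62 hours.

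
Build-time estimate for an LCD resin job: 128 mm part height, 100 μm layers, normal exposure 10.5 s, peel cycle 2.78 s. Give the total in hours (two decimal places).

4.72 hours

Number of layers: 128 / 0.1 → 1280 (rounded up).
Per-layer time = 10.5 + 2.78 = 13.28 s.
Build time: 1280 × 13.28 s = 16998.4 s, i.e. 4.72 hours.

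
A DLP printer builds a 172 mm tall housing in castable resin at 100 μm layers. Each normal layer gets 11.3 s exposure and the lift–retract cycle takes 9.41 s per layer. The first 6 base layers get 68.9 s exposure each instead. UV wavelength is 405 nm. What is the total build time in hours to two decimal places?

9.99 hours

Number of layers: 172 / 0.1 → 1720 (rounded up).
Bottom layers = 6 × (68.9 + 9.41) = 469.86 s.
Normal layers = 1714 × (11.3 + 9.41), so 35496.94 s.
Total = 469.86 + 35496.94 = 35966.8 s = 9.99 hours.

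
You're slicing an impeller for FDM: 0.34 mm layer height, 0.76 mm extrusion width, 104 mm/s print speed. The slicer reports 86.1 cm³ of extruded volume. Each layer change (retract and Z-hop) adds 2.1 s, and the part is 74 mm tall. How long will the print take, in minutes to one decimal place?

61.0 minutes

Extrusion cross-section = 0.34 × 0.76 = 0.2584 mm².
Total extruded path = 86100/0.2584 = 333204.3 mm.
Time extruding = 333204.3 / 104 = 3203.9 s.
Layer count = ceil(74 / 0.34) = 218.
Non-print overhead = 218 × 2.1 = 457.8 s.
Altogether 3203.9 + 457.8 = 3661.7 s, i.e. 61.0 minutes.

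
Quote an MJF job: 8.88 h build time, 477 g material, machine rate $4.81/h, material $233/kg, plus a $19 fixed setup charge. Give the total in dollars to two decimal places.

$172.85

Time charge: 4.81 × 8.88 → $42.7128.
Feedstock cost: 233 × 477/1000 → $111.141.
Adding setup: 42.7128 + 111.141 + 19 → 172.8538 ≈ $172.85.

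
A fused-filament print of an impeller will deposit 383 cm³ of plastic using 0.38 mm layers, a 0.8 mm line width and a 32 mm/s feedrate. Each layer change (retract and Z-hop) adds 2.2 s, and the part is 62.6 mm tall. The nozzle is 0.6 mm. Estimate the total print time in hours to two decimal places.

11.04 hours

Bead cross-section = 0.38 × 0.8, so 0.304 mm².
Toolpath length = 383 cm³ / 0.304 mm² = 383000 / 0.304 = 1259868.4 mm.
Extrusion time = 1259868.4 / 32, so 39370.9 s.
Number of layers: 62.6 / 0.38 → 165 (rounded up).
Layer-change overhead: 165 × 2.2 → 363 s.
Total = 39370.9 + 363 = 39733.9 s = 11.04 hours.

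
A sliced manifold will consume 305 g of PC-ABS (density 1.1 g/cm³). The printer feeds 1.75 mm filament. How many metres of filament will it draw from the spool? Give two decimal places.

115.28 m

Extruded volume: 305/1.1 = 277.2727 cm³ (277272.7 mm³).
Cross-section of 1.75 mm filament: π·(1.75/2)² = 2.4053 mm².
Length = 277272.7 / 2.4053 = 115275.72 mm = 115.28 m.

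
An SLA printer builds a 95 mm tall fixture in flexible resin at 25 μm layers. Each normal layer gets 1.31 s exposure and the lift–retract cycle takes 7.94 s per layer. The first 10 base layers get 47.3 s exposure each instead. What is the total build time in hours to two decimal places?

Layer count = ceil(95 / 0.025) = 3800.
Bottom layers: 10 × (47.3 + 7.94) → 552.4 s.
Normal layers = 3790 × (1.31 + 7.94), so 35057.5 s.
Total = 552.4 + 35057.5 = 35609.9 s = 9.89 hours.

9.89 hours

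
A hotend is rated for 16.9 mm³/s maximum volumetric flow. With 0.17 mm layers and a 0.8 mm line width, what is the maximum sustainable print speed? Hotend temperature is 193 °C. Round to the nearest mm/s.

124 mm/s

Extrusion cross-section: 0.17 × 0.8 → 0.136 mm².
v_max = Q/A = 16.9/0.136 = 124.26 mm/s → 124 mm/s.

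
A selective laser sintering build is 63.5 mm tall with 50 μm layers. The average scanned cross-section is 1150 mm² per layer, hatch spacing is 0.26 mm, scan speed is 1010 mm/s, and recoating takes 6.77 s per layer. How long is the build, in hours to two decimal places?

Layer count = ceil(63.5 / 0.05) = 1270.
Per-layer scan distance = 1150 / 0.26 = 4423.1 mm.
Scan time per layer: 4423.1 / 1010 → 4.3793 s.
Time per layer = 4.3793 + 6.77 = 11.1493 s.
Total: 1270 × 11.1493 s = 14159.611 s → 3.93 hours.

3.93 hours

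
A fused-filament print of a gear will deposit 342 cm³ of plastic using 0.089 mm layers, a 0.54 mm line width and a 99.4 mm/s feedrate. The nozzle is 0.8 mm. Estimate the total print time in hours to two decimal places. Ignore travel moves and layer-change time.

19.89 hours

Bead cross-section: 0.089 × 0.54 → 0.04806 mm².
Total extruded path = 342000/0.04806 = 7116104.9 mm.
Time extruding: 7116104.9 / 99.4 → 71590.6 s.
71590.6 s = 19.89 hours.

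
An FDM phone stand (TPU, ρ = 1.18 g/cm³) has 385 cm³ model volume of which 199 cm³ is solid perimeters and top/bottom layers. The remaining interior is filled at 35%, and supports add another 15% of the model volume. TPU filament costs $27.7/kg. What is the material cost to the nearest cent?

Infill region: 385 − 199 → 186 cm³.
Infill volume = 0.35 × 186, so 65.1 cm³.
Support: 0.15 × 385 → 57.75 cm³.
Total printed volume = 199 + 65.1 + 57.75 = 321.85 cm³.
Mass: 321.85 × 1.18 → 379.783 g.
At $27.7/kg: 379.783/1000 × 27.7 = $10.52.

$10.52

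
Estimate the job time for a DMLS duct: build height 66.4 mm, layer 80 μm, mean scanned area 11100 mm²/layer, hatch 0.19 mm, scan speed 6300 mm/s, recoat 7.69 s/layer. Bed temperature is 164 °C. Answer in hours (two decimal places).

Number of layers: 66.4 / 0.08 → 830 (rounded up).
Scan path per layer = 11100 / 0.19, so 58421.1 mm.
Laser time per layer = 58421.1 / 6300 = 9.2732 s.
Per-layer time = 9.2732 + 7.69 = 16.9632 s.
Build time = 830 × 16.9632 = 14079.456 s = 3.91 hours.

3.91 hours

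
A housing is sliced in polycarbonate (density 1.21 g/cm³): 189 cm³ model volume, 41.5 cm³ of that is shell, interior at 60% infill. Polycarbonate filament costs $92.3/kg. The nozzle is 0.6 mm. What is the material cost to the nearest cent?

Volume inside the shell = 189 − 41.5 = 147.5 cm³.
Infill deposited = 0.60 × 147.5 = 88.5 cm³.
Total extruded = 41.5 + 88.5, so 130 cm³.
Mass = 130 × 1.21, so 157.3 g.
At $92.3/kg: 157.3/1000 × 92.3 = $14.52.

$14.52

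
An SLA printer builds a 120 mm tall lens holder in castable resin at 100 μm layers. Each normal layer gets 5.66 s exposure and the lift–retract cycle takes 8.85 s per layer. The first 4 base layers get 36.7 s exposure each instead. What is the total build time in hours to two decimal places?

4.87 hours

Number of layers: 120 / 0.1 → 1200 (rounded up).
Bottom layers: 4 × (36.7 + 8.85) → 182.2 s.
Normal layers = 1196 × (5.66 + 8.85) = 17353.96 s.
Total = 182.2 + 17353.96 = 17536.16 s = 4.87 hours.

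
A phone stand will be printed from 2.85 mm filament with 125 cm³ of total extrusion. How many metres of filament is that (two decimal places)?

19.59 m

Filament cross-section = π × (2.85/2)² = 6.3794 mm².
Length = 125 cm³ / 6.3794 mm² = 125000 / 6.3794 = 19594.32 mm = 19.59 m.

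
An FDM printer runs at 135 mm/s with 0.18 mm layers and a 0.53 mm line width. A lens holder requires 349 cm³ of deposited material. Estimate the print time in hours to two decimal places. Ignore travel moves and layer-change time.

Extrusion cross-section = 0.18 × 0.53 = 0.0954 mm².
Toolpath length = 349 cm³ / 0.0954 mm² = 349000 / 0.0954 = 3658280.9 mm.
Extrusion time = 3658280.9 / 135 = 27098.4 s.
Converting: 27098.4 s = 7.53 hours.

7.53 hours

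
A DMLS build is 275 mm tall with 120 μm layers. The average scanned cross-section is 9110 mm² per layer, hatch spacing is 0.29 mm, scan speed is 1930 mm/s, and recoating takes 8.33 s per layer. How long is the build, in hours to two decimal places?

15.67 hours

Layers = ⌈275/0.12⌉ = 2292.
Scan path per layer: 9110 / 0.29 → 31413.8 mm.
Scan time per layer = 31413.8 / 1930 = 16.2766 s.
Per-layer time = 16.2766 + 8.33 = 24.6066 s.
Total: 2292 × 24.6066 s = 56398.3272 s → 15.67 hours.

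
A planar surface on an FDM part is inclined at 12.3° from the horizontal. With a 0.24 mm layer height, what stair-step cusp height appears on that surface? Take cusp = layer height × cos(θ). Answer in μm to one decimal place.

cos(12.3°) = 0.9770, so cusp = 0.24 × 0.9770 = 0.23448 mm → 234.5 μm.

234.5 μm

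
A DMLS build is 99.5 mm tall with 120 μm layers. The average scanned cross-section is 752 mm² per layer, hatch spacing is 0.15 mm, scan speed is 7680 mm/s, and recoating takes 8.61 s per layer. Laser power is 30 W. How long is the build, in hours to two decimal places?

Number of layers: 99.5 / 0.12 → 830 (rounded up).
Per-layer scan distance = 752 / 0.15, so 5013.3 mm.
Laser time per layer = 5013.3 / 7680, so 0.6528 s.
Per-layer time: 0.6528 + 8.61 → 9.2628 s.
Build time = 830 × 9.2628 = 7688.124 s = 2.14 hours.

2.14 hours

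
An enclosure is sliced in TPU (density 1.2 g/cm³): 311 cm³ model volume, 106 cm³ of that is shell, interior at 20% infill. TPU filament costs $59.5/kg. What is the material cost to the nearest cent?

$10.50

Volume inside the shell: 311 − 106 → 205 cm³.
Deposited infill = 0.20 × 205 = 41 cm³.
Deposited volume: 106 + 41 → 147 cm³.
Mass = 147 × 1.2, so 176.4 g.
At $59.5/kg: 176.4/1000 × 59.5 = $10.50.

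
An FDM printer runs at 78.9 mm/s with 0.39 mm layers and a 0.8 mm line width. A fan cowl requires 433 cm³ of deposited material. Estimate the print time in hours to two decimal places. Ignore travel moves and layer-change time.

4.89 hours

Extrusion cross-section = 0.39 × 0.8, so 0.312 mm².
Toolpath length = 433 cm³ / 0.312 mm² = 433000 / 0.312 = 1387820.5 mm.
Print-move time = 1387820.5 / 78.9 = 17589.6 s.
In the requested units: 17589.6 s = 4.89 hours.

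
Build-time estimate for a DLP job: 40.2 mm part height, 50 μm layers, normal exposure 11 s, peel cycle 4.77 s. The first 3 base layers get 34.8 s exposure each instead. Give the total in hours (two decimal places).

Number of layers: 40.2 / 0.05 → 804 (rounded up).
Bottom layers: 3 × (34.8 + 4.77) → 118.71 s.
Normal layers = 801 × (11 + 4.77), so 12631.77 s.
Sum: 118.71 + 12631.77 = 12750.48 s → 3.54 hours.

3.54 hours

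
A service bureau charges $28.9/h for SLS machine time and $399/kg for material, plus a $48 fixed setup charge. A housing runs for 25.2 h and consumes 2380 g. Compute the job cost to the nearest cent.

Time charge: 28.9 × 25.2 → $728.28.
Feedstock cost = 399 × 2380/1000 = $949.62.
Total = 728.28 + 949.62 + 48 = $1725.90.

$1725.90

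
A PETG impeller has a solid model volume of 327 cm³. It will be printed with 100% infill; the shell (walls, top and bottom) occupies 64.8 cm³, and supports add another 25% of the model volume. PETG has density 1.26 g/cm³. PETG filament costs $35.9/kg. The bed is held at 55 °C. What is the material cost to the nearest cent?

$18.49

Interior volume: 327 − 64.8 → 262.2 cm³.
Deposited infill = 1.00 × 262.2 = 262.2 cm³.
Support = 0.25 × 327 = 81.75 cm³.
Total extruded: 64.8 + 262.2 + 81.75 → 408.75 cm³.
Mass = 408.75 × 1.26 = 515.025 g.
Cost = 515.025 g / 1000 × $35.9/kg = $18.49.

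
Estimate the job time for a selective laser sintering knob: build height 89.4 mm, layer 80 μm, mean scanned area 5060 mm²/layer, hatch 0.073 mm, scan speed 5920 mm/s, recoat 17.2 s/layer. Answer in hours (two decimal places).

8.98 hours

Layer count = ceil(89.4 / 0.08) = 1118.
Hatch length per layer: 5060 / 0.073 → 69315.1 mm.
Scan time per layer = 69315.1 / 5920 = 11.7086 s.
Time per layer = 11.7086 + 17.2, so 28.9086 s.
1118 layers × 28.9086 s/layer = 32319.8148 s, i.e. 8.98 hours.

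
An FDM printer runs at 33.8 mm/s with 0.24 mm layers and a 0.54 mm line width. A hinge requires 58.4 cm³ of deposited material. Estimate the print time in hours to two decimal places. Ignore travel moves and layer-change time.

Bead cross-section: 0.24 × 0.54 → 0.1296 mm².
Toolpath length = 58.4 cm³ / 0.1296 mm² = 58400 / 0.1296 = 450617.3 mm.
Time extruding = 450617.3 / 33.8, so 13331.9 s.
In the requested units: 13331.9 s = 3.70 hours.

3.70 hours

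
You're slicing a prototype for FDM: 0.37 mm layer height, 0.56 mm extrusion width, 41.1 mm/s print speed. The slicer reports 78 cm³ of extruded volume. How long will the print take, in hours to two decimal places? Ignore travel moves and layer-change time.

Bead cross-section = 0.37 × 0.56, so 0.2072 mm².
Total extruded path = 78000/0.2072 = 376447.9 mm.
Print-move time: 376447.9 / 41.1 → 9159.3 s.
In the requested units: 9159.3 s = 2.54 hours.

2.54 hours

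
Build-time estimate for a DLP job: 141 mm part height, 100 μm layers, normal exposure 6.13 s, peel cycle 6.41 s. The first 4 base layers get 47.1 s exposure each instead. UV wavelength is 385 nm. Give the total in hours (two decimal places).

Layers = ⌈141/0.1⌉ = 1410.
Burn-in layers = 4 × (47.1 + 6.41) = 214.04 s.
Regular layers = 1406 × (6.13 + 6.41) = 17631.24 s.
Sum: 214.04 + 17631.24 = 17845.28 s → 4.96 hours.

4.96 hours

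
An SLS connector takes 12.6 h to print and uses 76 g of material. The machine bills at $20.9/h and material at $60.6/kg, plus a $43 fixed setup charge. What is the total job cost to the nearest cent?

Time charge: 20.9 × 12.6 → $263.34.
Feedstock cost = 60.6 × 76/1000, so $4.6056.
Total = 263.34 + 4.6056 + 43 = 310.9456 ≈ $310.95.

$310.95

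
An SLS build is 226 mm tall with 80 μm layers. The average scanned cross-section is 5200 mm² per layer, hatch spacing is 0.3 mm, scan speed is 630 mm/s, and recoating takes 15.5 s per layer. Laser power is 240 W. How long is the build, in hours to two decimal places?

33.75 hours

Layer count = ceil(226 / 0.08) = 2825.
Scan path per layer: 5200 / 0.3 → 17333.3 mm.
Laser time per layer: 17333.3 / 630 → 27.5132 s.
Layer cycle = 27.5132 + 15.5 = 43.0132 s.
2825 layers × 43.0132 s/layer = 121512.29 s, i.e. 33.75 hours.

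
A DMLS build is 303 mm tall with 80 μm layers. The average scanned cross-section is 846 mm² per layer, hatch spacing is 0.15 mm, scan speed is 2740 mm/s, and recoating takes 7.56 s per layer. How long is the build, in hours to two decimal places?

Layer count = ceil(303 / 0.08) = 3788.
Per-layer scan distance = 846 / 0.15, so 5640 mm.
Scan time per layer: 5640 / 2740 → 2.0584 s.
Layer cycle = 2.0584 + 7.56 = 9.6184 s.
Build time = 3788 × 9.6184 = 36434.4992 s = 10.12 hours.

10.12 hours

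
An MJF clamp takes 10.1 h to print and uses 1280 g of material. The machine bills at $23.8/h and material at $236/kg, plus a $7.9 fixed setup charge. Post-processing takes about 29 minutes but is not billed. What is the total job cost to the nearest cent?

Machine cost: 23.8 × 10.1 → $240.38.
Feedstock cost = 236 × 1280/1000 = $302.08.
Adding setup: 240.38 + 302.08 + 7.9 → $550.36.

$550.36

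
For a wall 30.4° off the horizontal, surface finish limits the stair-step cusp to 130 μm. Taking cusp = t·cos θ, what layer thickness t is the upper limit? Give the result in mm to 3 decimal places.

Layer height = cusp / cos(30.4°) = 0.13 / 0.8625 = 0.151 mm.

0.151 mm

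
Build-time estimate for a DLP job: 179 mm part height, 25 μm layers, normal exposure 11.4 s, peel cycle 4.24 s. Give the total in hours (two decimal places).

Layer count = ceil(179 / 0.025) = 7160.
Each layer takes = 11.4 + 4.24, so 15.64 s.
Total = 7160 × 15.64 = 111982.4 s = 31.11 hours.

31.11 hours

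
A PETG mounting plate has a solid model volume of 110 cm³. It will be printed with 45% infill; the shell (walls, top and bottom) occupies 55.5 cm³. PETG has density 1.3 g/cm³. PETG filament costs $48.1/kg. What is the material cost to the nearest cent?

Interior volume = 110 − 55.5, so 54.5 cm³.
Infill deposited = 0.45 × 54.5, so 24.525 cm³.
Total printed volume = 55.5 + 24.525, so 80.025 cm³.
Mass = 80.025 × 1.3, so 104.0325 g.
Cost = 104.0325 g / 1000 × $48.1/kg = $5.00.

$5.00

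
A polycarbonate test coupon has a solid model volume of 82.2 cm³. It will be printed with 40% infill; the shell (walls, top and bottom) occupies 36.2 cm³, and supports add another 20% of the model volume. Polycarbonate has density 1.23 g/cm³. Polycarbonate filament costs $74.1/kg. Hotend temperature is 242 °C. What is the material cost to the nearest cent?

$6.47

Interior volume: 82.2 − 36.2 → 46 cm³.
Infill deposited = 0.40 × 46 = 18.4 cm³.
Support = 0.20 × 82.2 = 16.44 cm³.
Total extruded = 36.2 + 18.4 + 16.44, so 71.04 cm³.
Mass = 71.04 × 1.23, so 87.3792 g.
Cost = 87.3792 g / 1000 × $74.1/kg = $6.47.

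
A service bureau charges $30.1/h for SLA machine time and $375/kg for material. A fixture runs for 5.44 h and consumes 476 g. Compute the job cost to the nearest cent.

$342.24

Time charge: 30.1 × 5.44 → $163.744.
Material cost = 375 × 476/1000, so $178.50.
Job cost: 163.744 + 178.50 = 342.244 ≈ $342.24.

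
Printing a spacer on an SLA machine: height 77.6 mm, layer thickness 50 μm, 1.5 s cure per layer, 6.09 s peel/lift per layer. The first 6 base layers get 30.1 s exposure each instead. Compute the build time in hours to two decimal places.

3.32 hours

Layer count = ceil(77.6 / 0.05) = 1552.
Burn-in layers: 6 × (30.1 + 6.09) → 217.14 s.
Remaining layers = 1546 × (1.5 + 6.09), so 11734.14 s.
Total = 217.14 + 11734.14 = 11951.28 s = 3.32 hours.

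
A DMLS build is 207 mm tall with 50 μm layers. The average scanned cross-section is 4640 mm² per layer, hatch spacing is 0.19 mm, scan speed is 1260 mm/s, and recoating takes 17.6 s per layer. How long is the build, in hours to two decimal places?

42.53 hours

Layers = ⌈207/0.05⌉ = 4140.
Per-layer scan distance = 4640 / 0.19, so 24421.1 mm.
Laser time per layer: 24421.1 / 1260 → 19.3818 s.
Time per layer = 19.3818 + 17.6 = 36.9818 s.
Build time = 4140 × 36.9818 = 153104.652 s = 42.53 hours.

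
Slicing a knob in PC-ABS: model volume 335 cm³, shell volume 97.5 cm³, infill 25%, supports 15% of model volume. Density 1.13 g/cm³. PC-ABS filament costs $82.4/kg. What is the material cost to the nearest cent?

$19.29

Infill region = 335 − 97.5 = 237.5 cm³.
Deposited infill = 0.25 × 237.5 = 59.375 cm³.
Support = 0.15 × 335 = 50.25 cm³.
Total extruded: 97.5 + 59.375 + 50.25 → 207.125 cm³.
Mass: 207.125 × 1.13 → 234.05125 g.
Cost = 234.05125 g / 1000 × $82.4/kg = $19.29.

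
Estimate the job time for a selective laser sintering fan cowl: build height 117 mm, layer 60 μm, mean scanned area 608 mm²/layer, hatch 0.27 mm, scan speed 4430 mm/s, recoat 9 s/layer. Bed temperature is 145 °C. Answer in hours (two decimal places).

Layer count = ceil(117 / 0.06) = 1950.
Per-layer scan distance: 608 / 0.27 → 2251.9 mm.
Per-layer scan time: 2251.9 / 4430 → 0.5083 s.
Layer cycle = 0.5083 + 9, so 9.5083 s.
Build time = 1950 × 9.5083 = 18541.185 s = 5.15 hours.

5.15 hours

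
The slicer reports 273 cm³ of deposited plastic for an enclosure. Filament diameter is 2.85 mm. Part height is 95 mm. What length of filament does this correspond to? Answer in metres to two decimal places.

A = π r² = π × 1.425² = 6.3794 mm².
L = 273000 mm³ / 6.3794 mm² = 42793.99 mm, i.e. 42.79 m.

42.79 m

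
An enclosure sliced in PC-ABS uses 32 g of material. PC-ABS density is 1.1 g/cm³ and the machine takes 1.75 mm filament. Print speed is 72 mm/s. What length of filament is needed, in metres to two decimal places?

12.09 m

Extruded volume: 32/1.1 = 29.0909 cm³ (29090.9 mm³).
Filament cross-section = π × (1.75/2)² = 2.4053 mm².
Length = 29090.9 / 2.4053 = 12094.5 mm = 12.09 m.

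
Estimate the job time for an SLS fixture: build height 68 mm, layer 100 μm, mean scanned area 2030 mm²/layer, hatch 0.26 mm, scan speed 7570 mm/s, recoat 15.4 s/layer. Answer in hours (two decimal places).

Layers = ⌈68/0.1⌉ = 680.
Per-layer scan distance: 2030 / 0.26 → 7807.7 mm.
Scan time per layer = 7807.7 / 7570 = 1.0314 s.
Layer cycle = 1.0314 + 15.4, so 16.4314 s.
680 layers × 16.4314 s/layer = 11173.352 s, i.e. 3.10 hours.

3.10 hours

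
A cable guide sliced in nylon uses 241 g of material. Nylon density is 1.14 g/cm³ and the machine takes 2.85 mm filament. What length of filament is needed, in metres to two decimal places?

Volume = 241 g / 1.14 g·cm⁻³ = 211.4035 cm³ = 211403.5 mm³.
Filament cross-section = π × (2.85/2)² = 6.3794 mm².
Length = 211403.5 / 6.3794 = 33138.46 mm = 33.14 m.

33.14 m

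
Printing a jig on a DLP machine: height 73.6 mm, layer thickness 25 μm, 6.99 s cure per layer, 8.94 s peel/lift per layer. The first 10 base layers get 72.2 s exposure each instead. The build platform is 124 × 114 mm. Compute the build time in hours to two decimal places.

Layer count = ceil(73.6 / 0.025) = 2944.
Burn-in layers: 10 × (72.2 + 8.94) → 811.4 s.
Normal layers = 2934 × (6.99 + 8.94) = 46738.62 s.
Total = 811.4 + 46738.62 = 47550.02 s = 13.21 hours.

13.21 hours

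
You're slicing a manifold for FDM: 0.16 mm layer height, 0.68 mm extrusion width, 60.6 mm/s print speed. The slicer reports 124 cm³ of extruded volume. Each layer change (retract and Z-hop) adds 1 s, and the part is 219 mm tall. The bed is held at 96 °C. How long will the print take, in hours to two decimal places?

Extrusion cross-section = 0.16 × 0.68, so 0.1088 mm².
Path length: 124000 mm³ / 0.1088 mm² → 1139705.9 mm.
Time extruding = 1139705.9 / 60.6 = 18807 s.
Layer count = ceil(219 / 0.16) = 1369.
Non-print overhead = 1369 × 1 = 1369 s.
Altogether 18807 + 1369 = 20176 s, i.e. 5.60 hours.

5.60 hours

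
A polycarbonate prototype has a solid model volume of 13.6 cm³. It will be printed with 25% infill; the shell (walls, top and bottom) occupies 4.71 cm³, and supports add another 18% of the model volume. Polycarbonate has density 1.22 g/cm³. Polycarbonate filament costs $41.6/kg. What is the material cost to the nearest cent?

$0.48

Interior volume: 13.6 − 4.71 → 8.89 cm³.
Deposited infill: 0.25 × 8.89 → 2.2225 cm³.
Support: 0.18 × 13.6 → 2.448 cm³.
Total printed volume: 4.71 + 2.2225 + 2.448 → 9.3805 cm³.
Mass = 9.3805 × 1.22 = 11.44421 g.
At $41.6/kg: 11.44421/1000 × 41.6 = $0.48.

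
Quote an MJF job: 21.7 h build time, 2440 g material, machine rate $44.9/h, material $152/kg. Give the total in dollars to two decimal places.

$1345.21

Time charge = 44.9 × 21.7, so $974.33.
Material charge = 152 × 2440/1000, so $370.88.
Job cost: 974.33 + 370.88 = $1345.21.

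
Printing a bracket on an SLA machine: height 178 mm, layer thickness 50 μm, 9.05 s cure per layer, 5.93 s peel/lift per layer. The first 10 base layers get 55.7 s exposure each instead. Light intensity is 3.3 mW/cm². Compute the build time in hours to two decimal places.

Number of layers: 178 / 0.05 → 3560 (rounded up).
Base layers = 10 × (55.7 + 5.93), so 616.3 s.
Normal layers: 3550 × (9.05 + 5.93) → 53179 s.
Sum: 616.3 + 53179 = 53795.3 s → 14.94 hours.

14.94 hours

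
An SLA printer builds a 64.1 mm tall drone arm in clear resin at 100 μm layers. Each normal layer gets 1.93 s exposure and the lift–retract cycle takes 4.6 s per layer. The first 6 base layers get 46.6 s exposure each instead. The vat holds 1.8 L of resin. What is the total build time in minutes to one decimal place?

74.2 minutes

Layers = ⌈64.1/0.1⌉ = 641.
Base layers = 6 × (46.6 + 4.6) = 307.2 s.
Remaining layers = 635 × (1.93 + 4.6), so 4146.55 s.
Sum: 307.2 + 4146.55 = 4453.75 s → 74.2 minutes.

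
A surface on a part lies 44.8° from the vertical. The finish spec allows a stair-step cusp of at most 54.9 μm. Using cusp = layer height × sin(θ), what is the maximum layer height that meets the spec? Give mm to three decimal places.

sin(44.8°) = 0.7046; t_max = 0.0549/0.7046 = 0.078 mm.

0.078 mm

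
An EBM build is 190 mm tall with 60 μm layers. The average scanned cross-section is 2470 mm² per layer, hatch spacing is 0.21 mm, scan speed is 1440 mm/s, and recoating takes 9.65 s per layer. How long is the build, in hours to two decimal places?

15.67 hours

Layers = ⌈190/0.06⌉ = 3167.
Scan path per layer = 2470 / 0.21, so 11761.9 mm.
Beam time per layer: 11761.9 / 1440 → 8.168 s.
Layer cycle = 8.168 + 9.65, so 17.818 s.
Total: 3167 × 17.818 s = 56429.606 s → 15.67 hours.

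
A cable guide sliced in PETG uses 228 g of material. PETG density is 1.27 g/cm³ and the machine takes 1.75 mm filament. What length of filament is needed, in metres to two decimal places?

74.64 m

Extruded volume: 228/1.27 = 179.5276 cm³ (179527.6 mm³).
Cross-section of 1.75 mm filament: π·(1.75/2)² = 2.4053 mm².
Length = 179527.6 / 2.4053 = 74638.34 mm = 74.64 m.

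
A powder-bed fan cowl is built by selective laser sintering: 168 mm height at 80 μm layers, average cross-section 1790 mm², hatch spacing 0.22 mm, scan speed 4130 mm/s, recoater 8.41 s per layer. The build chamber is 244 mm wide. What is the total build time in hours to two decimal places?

Number of layers: 168 / 0.08 → 2100 (rounded up).
Scan path per layer = 1790 / 0.22 = 8136.4 mm.
Scan time per layer = 8136.4 / 4130 = 1.9701 s.
Layer cycle = 1.9701 + 8.41 = 10.3801 s.
Total: 2100 × 10.3801 s = 21798.21 s → 6.06 hours.

6.06 hours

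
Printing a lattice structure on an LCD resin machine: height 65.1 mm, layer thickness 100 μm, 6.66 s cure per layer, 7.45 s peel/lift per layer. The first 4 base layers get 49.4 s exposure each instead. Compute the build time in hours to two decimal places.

2.60 hours

Layer count = ceil(65.1 / 0.1) = 651.
Base layers = 4 × (49.4 + 7.45), so 227.4 s.
Remaining layers = 647 × (6.66 + 7.45) = 9129.17 s.
Sum: 227.4 + 9129.17 = 9356.57 s → 2.60 hours.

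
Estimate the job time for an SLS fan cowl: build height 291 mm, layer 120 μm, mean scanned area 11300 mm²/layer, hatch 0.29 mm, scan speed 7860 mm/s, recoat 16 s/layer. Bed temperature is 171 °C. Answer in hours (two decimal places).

14.12 hours

Layers = ⌈291/0.12⌉ = 2425.
Hatch length per layer = 11300 / 0.29 = 38965.5 mm.
Laser time per layer = 38965.5 / 7860 = 4.9574 s.
Layer cycle = 4.9574 + 16, so 20.9574 s.
2425 layers × 20.9574 s/layer = 50821.695 s, i.e. 14.12 hours.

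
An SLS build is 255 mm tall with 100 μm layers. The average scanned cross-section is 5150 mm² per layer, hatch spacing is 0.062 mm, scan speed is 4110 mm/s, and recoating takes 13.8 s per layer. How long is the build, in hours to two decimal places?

Layer count = ceil(255 / 0.1) = 2550.
Scan path per layer = 5150 / 0.062, so 83064.5 mm.
Scan time per layer: 83064.5 / 4110 → 20.2103 s.
Layer cycle: 20.2103 + 13.8 → 34.0103 s.
2550 layers × 34.0103 s/layer = 86726.265 s, i.e. 24.09 hours.

24.09 hours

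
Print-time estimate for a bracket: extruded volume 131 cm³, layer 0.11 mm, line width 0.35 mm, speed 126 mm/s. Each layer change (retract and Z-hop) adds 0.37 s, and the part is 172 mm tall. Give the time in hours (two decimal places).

Bead cross-section: 0.11 × 0.35 → 0.0385 mm².
Toolpath length = 131 cm³ / 0.0385 mm² = 131000 / 0.0385 = 3402597.4 mm.
Extrusion time = 3402597.4 / 126 = 27004.7 s.
Layers = ⌈172/0.11⌉ = 1564.
Z-hop total = 1564 × 0.37 = 578.68 s.
Altogether 27004.7 + 578.68 = 27583.38 s, i.e. 7.66 hours.

7.66 hours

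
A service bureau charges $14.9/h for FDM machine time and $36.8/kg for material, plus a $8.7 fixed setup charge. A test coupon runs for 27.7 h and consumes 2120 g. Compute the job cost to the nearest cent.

Machine cost = 14.9 × 27.7 = $412.73.
Material cost = 36.8 × 2120/1000, so $78.016.
Adding setup: 412.73 + 78.016 + 8.7 → 499.446 ≈ $499.45.

$499.45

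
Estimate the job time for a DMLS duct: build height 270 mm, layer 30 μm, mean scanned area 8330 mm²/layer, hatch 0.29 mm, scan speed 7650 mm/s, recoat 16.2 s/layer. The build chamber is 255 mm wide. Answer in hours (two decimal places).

49.89 hours

Layer count = ceil(270 / 0.03) = 9000.
Scan path per layer = 8330 / 0.29, so 28724.1 mm.
Laser time per layer = 28724.1 / 7650, so 3.7548 s.
Layer cycle: 3.7548 + 16.2 → 19.9548 s.
Total: 9000 × 19.9548 s = 179593.2 s → 49.89 hours.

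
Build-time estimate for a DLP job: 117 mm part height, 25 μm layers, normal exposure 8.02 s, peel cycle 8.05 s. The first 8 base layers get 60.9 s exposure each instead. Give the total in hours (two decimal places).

21.01 hours

Layers = ⌈117/0.025⌉ = 4680.
Base layers = 8 × (60.9 + 8.05) = 551.6 s.
Normal layers = 4672 × (8.02 + 8.05) = 75079.04 s.
Total = 551.6 + 75079.04 = 75630.64 s = 21.01 hours.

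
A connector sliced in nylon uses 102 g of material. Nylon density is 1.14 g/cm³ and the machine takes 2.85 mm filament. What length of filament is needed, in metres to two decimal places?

Extruded volume: 102/1.14 = 89.4737 cm³ (89473.7 mm³).
Cross-section of 2.85 mm filament: π·(2.85/2)² = 6.3794 mm².
Length = 89473.7 / 6.3794 = 14025.41 mm = 14.03 m.

14.03 m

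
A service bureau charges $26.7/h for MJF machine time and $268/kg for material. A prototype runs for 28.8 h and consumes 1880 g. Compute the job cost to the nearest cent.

$1272.80

Time charge = 26.7 × 28.8 = $768.96.
Feedstock cost = 268 × 1880/1000 = $503.84.
Job cost: 768.96 + 503.84 = $1272.80.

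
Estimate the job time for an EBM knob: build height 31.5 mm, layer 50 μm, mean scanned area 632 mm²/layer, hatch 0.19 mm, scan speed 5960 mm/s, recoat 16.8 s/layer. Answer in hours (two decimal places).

3.04 hours

Layers = ⌈31.5/0.05⌉ = 630.
Scan path per layer = 632 / 0.19, so 3326.3 mm.
Per-layer scan time = 3326.3 / 5960, so 0.5581 s.
Per-layer time: 0.5581 + 16.8 → 17.3581 s.
Build time = 630 × 17.3581 = 10935.603 s = 3.04 hours.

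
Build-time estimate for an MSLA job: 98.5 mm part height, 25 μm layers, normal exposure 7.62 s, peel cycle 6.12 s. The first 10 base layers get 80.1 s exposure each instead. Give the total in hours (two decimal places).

15.24 hours

Layer count = ceil(98.5 / 0.025) = 3940.
Burn-in layers = 10 × (80.1 + 6.12) = 862.2 s.
Remaining layers = 3930 × (7.62 + 6.12) = 53998.2 s.
Total = 862.2 + 53998.2 = 54860.4 s = 15.24 hours.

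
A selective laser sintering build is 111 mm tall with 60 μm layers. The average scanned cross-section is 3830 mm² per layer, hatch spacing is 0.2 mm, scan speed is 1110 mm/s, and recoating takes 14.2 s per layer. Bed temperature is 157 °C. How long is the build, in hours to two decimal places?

Number of layers: 111 / 0.06 → 1850 (rounded up).
Per-layer scan distance = 3830 / 0.2 = 19150 mm.
Per-layer scan time = 19150 / 1110, so 17.2523 s.
Per-layer time: 17.2523 + 14.2 → 31.4523 s.
Build time = 1850 × 31.4523 = 58186.755 s = 16.16 hours.

16.16 hours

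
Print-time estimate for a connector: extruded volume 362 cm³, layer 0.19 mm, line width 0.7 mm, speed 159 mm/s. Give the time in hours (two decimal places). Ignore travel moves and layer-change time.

Line area = 0.19 × 0.7, so 0.133 mm².
Total extruded path = 362000/0.133 = 2721804.5 mm.
Print-move time = 2721804.5 / 159 = 17118.3 s.
In the requested units: 17118.3 s = 4.76 hours.

4.76 hours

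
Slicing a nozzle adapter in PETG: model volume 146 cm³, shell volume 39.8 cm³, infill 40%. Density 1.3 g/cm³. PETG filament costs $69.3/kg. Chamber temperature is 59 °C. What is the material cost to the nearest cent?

$7.41

Volume inside the shell = 146 − 39.8, so 106.2 cm³.
Deposited infill = 0.40 × 106.2 = 42.48 cm³.
Total printed volume = 39.8 + 42.48, so 82.28 cm³.
Mass: 82.28 × 1.3 → 106.964 g.
At $69.3/kg: 106.964/1000 × 69.3 = $7.41.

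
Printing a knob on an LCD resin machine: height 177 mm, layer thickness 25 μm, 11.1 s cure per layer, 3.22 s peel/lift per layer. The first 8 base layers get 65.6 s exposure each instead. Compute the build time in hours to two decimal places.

Layer count = ceil(177 / 0.025) = 7080.
Bottom layers = 8 × (65.6 + 3.22) = 550.56 s.
Remaining layers = 7072 × (11.1 + 3.22), so 101271.04 s.
Total = 550.56 + 101271.04 = 101821.6 s = 28.28 hours.

28.28 hours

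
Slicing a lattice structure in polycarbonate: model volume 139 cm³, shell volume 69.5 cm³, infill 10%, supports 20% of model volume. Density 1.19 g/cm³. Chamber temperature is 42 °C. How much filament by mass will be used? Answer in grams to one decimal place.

Volume inside the shell = 139 − 69.5, so 69.5 cm³.
Infill deposited = 0.10 × 69.5, so 6.95 cm³.
Support: 0.20 × 139 → 27.8 cm³.
Deposited volume = 69.5 + 6.95 + 27.8, so 104.25 cm³.
Mass: 104.25 × 1.19 → 124.0575 g.

124.1 g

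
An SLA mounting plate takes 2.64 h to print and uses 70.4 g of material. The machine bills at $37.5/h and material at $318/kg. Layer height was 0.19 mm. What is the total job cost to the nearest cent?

Machine cost = 37.5 × 2.64 = $99.00.
Material cost: 318 × 70.4/1000 → $22.3872.
Job cost: 99.00 + 22.3872 = 121.3872 ≈ $121.39.

$121.39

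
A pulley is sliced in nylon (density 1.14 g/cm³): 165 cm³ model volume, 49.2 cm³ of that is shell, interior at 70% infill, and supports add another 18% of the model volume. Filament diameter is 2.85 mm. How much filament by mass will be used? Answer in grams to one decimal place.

Volume inside the shell = 165 − 49.2 = 115.8 cm³.
Deposited infill: 0.70 × 115.8 → 81.06 cm³.
Support = 0.18 × 165, so 29.7 cm³.
Total printed volume = 49.2 + 81.06 + 29.7 = 159.96 cm³.
Mass: 159.96 × 1.14 → 182.3544 g.

182.4 g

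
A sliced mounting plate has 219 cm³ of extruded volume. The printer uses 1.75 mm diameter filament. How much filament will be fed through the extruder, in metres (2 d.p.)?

Filament cross-section = π × (1.75/2)² = 2.4053 mm².
Length = 219 cm³ / 2.4053 mm² = 219000 / 2.4053 = 91048.93 mm = 91.05 m.

91.05 m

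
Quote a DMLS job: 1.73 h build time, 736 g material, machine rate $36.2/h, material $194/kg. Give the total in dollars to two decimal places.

Time charge = 36.2 × 1.73 = $62.626.
Material cost: 194 × 736/1000 → $142.784.
Total = 62.626 + 142.784 = $205.41.

$205.41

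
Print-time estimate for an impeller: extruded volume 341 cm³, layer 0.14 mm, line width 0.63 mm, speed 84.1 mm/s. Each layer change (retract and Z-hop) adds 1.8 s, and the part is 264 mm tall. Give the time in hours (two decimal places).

13.71 hours

Extrusion cross-section: 0.14 × 0.63 → 0.0882 mm².
Path length: 341000 mm³ / 0.0882 mm² → 3866213.2 mm.
Extrusion time: 3866213.2 / 84.1 → 45971.6 s.
Layer count = ceil(264 / 0.14) = 1886.
Non-print overhead = 1886 × 1.8, so 3394.8 s.
Altogether 45971.6 + 3394.8 = 49366.4 s, i.e. 13.71 hours.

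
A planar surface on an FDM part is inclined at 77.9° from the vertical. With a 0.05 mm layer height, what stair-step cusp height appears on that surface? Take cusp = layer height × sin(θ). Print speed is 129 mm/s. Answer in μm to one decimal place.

48.9 μm

sin(77.9°) = 0.9778, so cusp = 0.05 × 0.9778 = 0.04889 mm → 48.9 μm.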